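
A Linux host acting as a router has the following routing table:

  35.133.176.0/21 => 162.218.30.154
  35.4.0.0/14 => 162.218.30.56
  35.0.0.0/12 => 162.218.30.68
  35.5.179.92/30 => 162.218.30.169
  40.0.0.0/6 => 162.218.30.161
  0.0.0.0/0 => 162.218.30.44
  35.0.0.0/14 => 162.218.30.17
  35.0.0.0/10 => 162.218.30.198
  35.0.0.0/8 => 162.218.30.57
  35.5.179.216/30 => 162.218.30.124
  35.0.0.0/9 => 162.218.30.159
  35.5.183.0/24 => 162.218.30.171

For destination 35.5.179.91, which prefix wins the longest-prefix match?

35.4.0.0/14

Entries matching 35.5.179.91:
  0.0.0.0/0 (default, matches everything)
  35.0.0.0/8 (35.0.0.0 - 35.255.255.255)
  35.0.0.0/9 (35.0.0.0 - 35.127.255.255)
  35.0.0.0/10 (35.0.0.0 - 35.63.255.255)
  35.0.0.0/12 (35.0.0.0 - 35.15.255.255)
  35.4.0.0/14 (35.4.0.0 - 35.7.255.255)
Most specific is 35.4.0.0/14.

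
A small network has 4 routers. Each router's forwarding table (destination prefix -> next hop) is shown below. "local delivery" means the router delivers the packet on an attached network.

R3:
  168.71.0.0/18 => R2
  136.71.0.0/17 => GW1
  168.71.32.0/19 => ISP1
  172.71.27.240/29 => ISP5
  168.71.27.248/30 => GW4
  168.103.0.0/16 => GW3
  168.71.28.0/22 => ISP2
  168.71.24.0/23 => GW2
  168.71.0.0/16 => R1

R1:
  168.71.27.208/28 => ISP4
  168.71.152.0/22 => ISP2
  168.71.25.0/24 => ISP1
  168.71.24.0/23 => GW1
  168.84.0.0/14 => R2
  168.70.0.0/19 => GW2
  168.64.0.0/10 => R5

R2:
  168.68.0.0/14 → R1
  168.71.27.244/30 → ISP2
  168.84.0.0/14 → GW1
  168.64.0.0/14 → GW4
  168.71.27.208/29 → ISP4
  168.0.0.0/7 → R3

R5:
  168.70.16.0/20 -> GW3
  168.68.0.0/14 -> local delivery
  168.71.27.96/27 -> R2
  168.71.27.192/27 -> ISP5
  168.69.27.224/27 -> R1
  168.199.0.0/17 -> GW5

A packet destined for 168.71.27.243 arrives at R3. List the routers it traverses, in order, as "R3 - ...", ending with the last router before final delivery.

At R3: longest match for 168.71.27.243 is 168.71.0.0/18 -> R2
At R2: longest match for 168.71.27.243 is 168.68.0.0/14 -> R1
At R1: longest match for 168.71.27.243 is 168.64.0.0/10 -> R5
At R5: longest match for 168.71.27.243 is 168.68.0.0/14 -> local delivery

R3 - R2 - R1 - R5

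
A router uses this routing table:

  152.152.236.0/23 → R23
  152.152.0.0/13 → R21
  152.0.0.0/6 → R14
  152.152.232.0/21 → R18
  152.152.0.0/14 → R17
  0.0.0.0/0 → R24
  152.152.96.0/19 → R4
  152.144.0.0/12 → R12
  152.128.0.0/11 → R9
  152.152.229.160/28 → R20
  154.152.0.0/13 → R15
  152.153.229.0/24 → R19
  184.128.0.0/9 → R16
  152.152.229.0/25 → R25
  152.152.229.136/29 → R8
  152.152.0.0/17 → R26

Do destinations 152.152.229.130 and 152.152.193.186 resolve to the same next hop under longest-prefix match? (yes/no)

152.152.229.130: longest match 152.152.0.0/14 -> R17
152.152.193.186: longest match 152.152.0.0/14 -> R17

yes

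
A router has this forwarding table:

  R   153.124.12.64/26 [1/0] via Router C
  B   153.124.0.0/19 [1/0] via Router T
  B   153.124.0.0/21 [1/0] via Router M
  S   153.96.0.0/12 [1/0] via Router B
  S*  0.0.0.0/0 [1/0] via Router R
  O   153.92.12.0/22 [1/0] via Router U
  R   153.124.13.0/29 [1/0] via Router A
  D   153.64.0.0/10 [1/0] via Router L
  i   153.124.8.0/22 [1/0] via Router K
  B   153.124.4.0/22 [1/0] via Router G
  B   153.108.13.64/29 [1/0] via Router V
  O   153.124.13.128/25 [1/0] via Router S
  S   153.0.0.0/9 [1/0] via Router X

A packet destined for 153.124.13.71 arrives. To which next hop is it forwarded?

Routes whose prefix contains 153.124.13.71:
  0.0.0.0/0 (default, matches everything) -> Router R
  153.0.0.0/9 (153.0.0.0 - 153.127.255.255) -> Router X
  153.64.0.0/10 (153.64.0.0 - 153.127.255.255) -> Router L
  153.124.0.0/19 (153.124.0.0 - 153.124.31.255) -> Router T
More-specific entries that do NOT match:
  153.124.13.0/29 (153.124.13.0 - 153.124.13.7) does not contain 153.124.13.71
  153.108.13.64/29 (153.108.13.64 - 153.108.13.71) does not contain 153.124.13.71
  153.124.12.64/26 (153.124.12.64 - 153.124.12.127) does not contain 153.124.13.71
  153.124.13.128/25 (153.124.13.128 - 153.124.13.255) does not contain 153.124.13.71
  153.92.12.0/22 (153.92.12.0 - 153.92.15.255) does not contain 153.124.13.71
  153.124.8.0/22 (153.124.8.0 - 153.124.11.255) does not contain 153.124.13.71
  153.124.4.0/22 (153.124.4.0 - 153.124.7.255) does not contain 153.124.13.71
  153.124.0.0/21 (153.124.0.0 - 153.124.7.255) does not contain 153.124.13.71
Longest matching prefix is /19 -> next hop Router T.

Router T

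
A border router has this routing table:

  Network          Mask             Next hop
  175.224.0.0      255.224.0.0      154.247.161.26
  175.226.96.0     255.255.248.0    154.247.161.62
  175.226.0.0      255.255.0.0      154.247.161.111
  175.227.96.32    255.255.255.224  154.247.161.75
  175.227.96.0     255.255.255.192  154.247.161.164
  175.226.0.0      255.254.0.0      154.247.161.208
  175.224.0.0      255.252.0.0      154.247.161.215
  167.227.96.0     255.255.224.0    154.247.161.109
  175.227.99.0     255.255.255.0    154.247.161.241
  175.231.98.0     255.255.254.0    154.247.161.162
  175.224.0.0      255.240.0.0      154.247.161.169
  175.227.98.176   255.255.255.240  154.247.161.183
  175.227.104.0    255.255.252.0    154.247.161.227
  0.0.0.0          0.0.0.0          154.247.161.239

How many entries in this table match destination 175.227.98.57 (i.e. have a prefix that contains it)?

Prefixes containing 175.227.98.57:
  0.0.0.0/0 (default, matches everything)
  175.224.0.0/11 (175.224.0.0 - 175.255.255.255)
  175.224.0.0/12 (175.224.0.0 - 175.239.255.255)
  175.224.0.0/14 (175.224.0.0 - 175.227.255.255)
  175.226.0.0/15 (175.226.0.0 - 175.227.255.255)
Total matching entries: 5.

5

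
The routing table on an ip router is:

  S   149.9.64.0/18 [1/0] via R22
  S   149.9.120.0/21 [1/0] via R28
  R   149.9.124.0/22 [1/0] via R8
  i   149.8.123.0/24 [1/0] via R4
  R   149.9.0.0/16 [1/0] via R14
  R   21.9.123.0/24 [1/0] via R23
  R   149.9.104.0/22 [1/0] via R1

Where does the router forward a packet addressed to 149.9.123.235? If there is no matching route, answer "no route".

R28

Routes whose prefix contains 149.9.123.235:
  149.9.0.0/16 (149.9.0.0 - 149.9.255.255) -> R14
  149.9.64.0/18 (149.9.64.0 - 149.9.127.255) -> R22
  149.9.120.0/21 (149.9.120.0 - 149.9.127.255) -> R28
More-specific entries that do NOT match:
  149.8.123.0/24 (149.8.123.0 - 149.8.123.255) does not contain 149.9.123.235
  21.9.123.0/24 (21.9.123.0 - 21.9.123.255) does not contain 149.9.123.235
  149.9.124.0/22 (149.9.124.0 - 149.9.127.255) does not contain 149.9.123.235
  149.9.104.0/22 (149.9.104.0 - 149.9.107.255) does not contain 149.9.123.235
Longest matching prefix is /21 -> next hop R28.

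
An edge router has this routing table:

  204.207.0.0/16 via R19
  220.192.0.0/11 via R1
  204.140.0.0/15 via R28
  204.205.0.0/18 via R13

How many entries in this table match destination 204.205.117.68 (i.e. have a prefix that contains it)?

0

No listed prefix contains 204.205.117.68.
Total matching entries: 0.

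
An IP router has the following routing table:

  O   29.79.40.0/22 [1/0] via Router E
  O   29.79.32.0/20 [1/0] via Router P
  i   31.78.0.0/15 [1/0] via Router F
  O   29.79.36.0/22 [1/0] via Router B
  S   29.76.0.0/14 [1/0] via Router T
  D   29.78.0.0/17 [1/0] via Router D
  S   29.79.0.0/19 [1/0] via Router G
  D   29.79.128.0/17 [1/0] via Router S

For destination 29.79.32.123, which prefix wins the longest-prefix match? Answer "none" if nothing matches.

Entries matching 29.79.32.123:
  29.76.0.0/14 (29.76.0.0 - 29.79.255.255)
  29.79.32.0/20 (29.79.32.0 - 29.79.47.255)
Most specific is 29.79.32.0/20.

29.79.32.0/20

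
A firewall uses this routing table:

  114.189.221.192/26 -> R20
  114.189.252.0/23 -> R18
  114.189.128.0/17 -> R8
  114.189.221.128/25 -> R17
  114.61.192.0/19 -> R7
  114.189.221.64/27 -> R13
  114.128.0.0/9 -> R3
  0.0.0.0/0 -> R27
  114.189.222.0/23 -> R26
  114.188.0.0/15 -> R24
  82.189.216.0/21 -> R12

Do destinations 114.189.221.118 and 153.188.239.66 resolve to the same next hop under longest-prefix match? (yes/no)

no

114.189.221.118: longest match 114.189.128.0/17 -> R8
153.188.239.66: longest match 0.0.0.0/0 -> R27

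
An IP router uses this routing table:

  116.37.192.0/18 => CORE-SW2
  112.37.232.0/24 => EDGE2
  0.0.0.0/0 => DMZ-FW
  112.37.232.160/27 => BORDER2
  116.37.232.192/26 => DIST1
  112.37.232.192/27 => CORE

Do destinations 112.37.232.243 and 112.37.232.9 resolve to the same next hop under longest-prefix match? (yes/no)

112.37.232.243: longest match 112.37.232.0/24 -> EDGE2
112.37.232.9: longest match 112.37.232.0/24 -> EDGE2

yes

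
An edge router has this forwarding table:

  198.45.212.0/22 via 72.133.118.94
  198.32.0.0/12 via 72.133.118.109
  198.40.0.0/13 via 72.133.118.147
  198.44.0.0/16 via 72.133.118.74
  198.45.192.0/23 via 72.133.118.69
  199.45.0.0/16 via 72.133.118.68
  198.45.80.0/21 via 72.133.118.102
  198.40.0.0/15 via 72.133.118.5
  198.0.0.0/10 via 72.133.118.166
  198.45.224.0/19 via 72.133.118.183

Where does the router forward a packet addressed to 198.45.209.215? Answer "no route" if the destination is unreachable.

Routes whose prefix contains 198.45.209.215:
  198.0.0.0/10 (198.0.0.0 - 198.63.255.255) -> 72.133.118.166
  198.32.0.0/12 (198.32.0.0 - 198.47.255.255) -> 72.133.118.109
  198.40.0.0/13 (198.40.0.0 - 198.47.255.255) -> 72.133.118.147
More-specific entries that do NOT match:
  198.45.192.0/23 (198.45.192.0 - 198.45.193.255) does not contain 198.45.209.215
  198.45.212.0/22 (198.45.212.0 - 198.45.215.255) does not contain 198.45.209.215
  198.45.80.0/21 (198.45.80.0 - 198.45.87.255) does not contain 198.45.209.215
  198.45.224.0/19 (198.45.224.0 - 198.45.255.255) does not contain 198.45.209.215
  198.44.0.0/16 (198.44.0.0 - 198.44.255.255) does not contain 198.45.209.215
  199.45.0.0/16 (199.45.0.0 - 199.45.255.255) does not contain 198.45.209.215
  198.40.0.0/15 (198.40.0.0 - 198.41.255.255) does not contain 198.45.209.215
Longest matching prefix is /13 -> next hop 72.133.118.147.

72.133.118.147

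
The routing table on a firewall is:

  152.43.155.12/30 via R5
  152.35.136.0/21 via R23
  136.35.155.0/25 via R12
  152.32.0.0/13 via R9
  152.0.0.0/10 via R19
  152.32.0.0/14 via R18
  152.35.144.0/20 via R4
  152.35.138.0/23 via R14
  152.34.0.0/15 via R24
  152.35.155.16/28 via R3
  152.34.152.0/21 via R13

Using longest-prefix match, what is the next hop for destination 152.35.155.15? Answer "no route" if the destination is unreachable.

Routes whose prefix contains 152.35.155.15:
  152.0.0.0/10 (152.0.0.0 - 152.63.255.255) -> R19
  152.32.0.0/13 (152.32.0.0 - 152.39.255.255) -> R9
  152.32.0.0/14 (152.32.0.0 - 152.35.255.255) -> R18
  152.34.0.0/15 (152.34.0.0 - 152.35.255.255) -> R24
  152.35.144.0/20 (152.35.144.0 - 152.35.159.255) -> R4
More-specific entries that do NOT match:
  152.43.155.12/30 (152.43.155.12 - 152.43.155.15) does not contain 152.35.155.15
  152.35.155.16/28 (152.35.155.16 - 152.35.155.31) does not contain 152.35.155.15
  136.35.155.0/25 (136.35.155.0 - 136.35.155.127) does not contain 152.35.155.15
  152.35.138.0/23 (152.35.138.0 - 152.35.139.255) does not contain 152.35.155.15
  152.35.136.0/21 (152.35.136.0 - 152.35.143.255) does not contain 152.35.155.15
  152.34.152.0/21 (152.34.152.0 - 152.34.159.255) does not contain 152.35.155.15
Longest matching prefix is /20 -> next hop R4.

R4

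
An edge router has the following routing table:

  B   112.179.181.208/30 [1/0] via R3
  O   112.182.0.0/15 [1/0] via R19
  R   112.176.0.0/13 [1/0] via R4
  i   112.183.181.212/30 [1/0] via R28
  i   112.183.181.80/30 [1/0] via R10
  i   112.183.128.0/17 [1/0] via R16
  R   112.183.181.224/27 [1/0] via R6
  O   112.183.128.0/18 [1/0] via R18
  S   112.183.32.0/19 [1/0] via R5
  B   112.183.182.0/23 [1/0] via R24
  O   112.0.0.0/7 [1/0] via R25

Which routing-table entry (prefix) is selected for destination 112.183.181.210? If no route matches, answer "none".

Entries matching 112.183.181.210:
  112.0.0.0/7 (112.0.0.0 - 113.255.255.255)
  112.176.0.0/13 (112.176.0.0 - 112.183.255.255)
  112.182.0.0/15 (112.182.0.0 - 112.183.255.255)
  112.183.128.0/17 (112.183.128.0 - 112.183.255.255)
  112.183.128.0/18 (112.183.128.0 - 112.183.191.255)
Most specific is 112.183.128.0/18.

112.183.128.0/18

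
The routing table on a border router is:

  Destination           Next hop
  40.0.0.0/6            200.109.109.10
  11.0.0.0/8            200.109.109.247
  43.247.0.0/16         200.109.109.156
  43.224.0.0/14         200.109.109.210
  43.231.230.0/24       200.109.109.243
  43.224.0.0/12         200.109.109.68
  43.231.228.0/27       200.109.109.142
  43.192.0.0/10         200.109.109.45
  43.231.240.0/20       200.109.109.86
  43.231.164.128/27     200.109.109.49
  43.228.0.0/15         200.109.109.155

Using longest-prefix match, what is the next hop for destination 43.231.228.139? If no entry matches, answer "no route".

200.109.109.68

Routes whose prefix contains 43.231.228.139:
  40.0.0.0/6 (40.0.0.0 - 43.255.255.255) -> 200.109.109.10
  43.192.0.0/10 (43.192.0.0 - 43.255.255.255) -> 200.109.109.45
  43.224.0.0/12 (43.224.0.0 - 43.239.255.255) -> 200.109.109.68
More-specific entries that do NOT match:
  43.231.228.0/27 (43.231.228.0 - 43.231.228.31) does not contain 43.231.228.139
  43.231.164.128/27 (43.231.164.128 - 43.231.164.159) does not contain 43.231.228.139
  43.231.230.0/24 (43.231.230.0 - 43.231.230.255) does not contain 43.231.228.139
  43.231.240.0/20 (43.231.240.0 - 43.231.255.255) does not contain 43.231.228.139
  43.247.0.0/16 (43.247.0.0 - 43.247.255.255) does not contain 43.231.228.139
  43.228.0.0/15 (43.228.0.0 - 43.229.255.255) does not contain 43.231.228.139
  43.224.0.0/14 (43.224.0.0 - 43.227.255.255) does not contain 43.231.228.139
Longest matching prefix is /12 -> next hop 200.109.109.68.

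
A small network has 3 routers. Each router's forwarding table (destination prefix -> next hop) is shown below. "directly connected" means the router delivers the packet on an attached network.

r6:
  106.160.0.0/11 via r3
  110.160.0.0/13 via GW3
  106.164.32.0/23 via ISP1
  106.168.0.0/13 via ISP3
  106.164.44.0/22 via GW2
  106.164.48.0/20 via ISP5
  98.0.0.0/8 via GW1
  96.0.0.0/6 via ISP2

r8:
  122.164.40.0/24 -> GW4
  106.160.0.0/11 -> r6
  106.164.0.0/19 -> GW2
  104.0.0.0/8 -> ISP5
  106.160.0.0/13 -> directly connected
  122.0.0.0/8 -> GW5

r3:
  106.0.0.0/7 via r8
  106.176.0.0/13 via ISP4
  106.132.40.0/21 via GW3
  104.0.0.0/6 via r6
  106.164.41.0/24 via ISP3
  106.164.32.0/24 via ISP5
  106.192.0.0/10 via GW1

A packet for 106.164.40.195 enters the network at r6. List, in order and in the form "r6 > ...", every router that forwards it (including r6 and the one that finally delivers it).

At r6: longest match for 106.164.40.195 is 106.160.0.0/11 -> r3
At r3: longest match for 106.164.40.195 is 106.0.0.0/7 -> r8
At r8: longest match for 106.164.40.195 is 106.160.0.0/13 -> directly connected

r6 > r3 > r8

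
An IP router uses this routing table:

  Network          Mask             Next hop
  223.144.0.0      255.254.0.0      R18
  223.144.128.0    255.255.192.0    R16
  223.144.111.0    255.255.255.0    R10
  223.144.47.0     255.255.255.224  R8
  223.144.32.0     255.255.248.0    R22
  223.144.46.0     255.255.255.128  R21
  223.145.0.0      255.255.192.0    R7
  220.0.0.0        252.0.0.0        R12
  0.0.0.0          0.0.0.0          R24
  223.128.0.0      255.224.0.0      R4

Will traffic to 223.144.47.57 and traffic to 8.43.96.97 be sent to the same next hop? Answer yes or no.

no

223.144.47.57: longest match 223.144.0.0/15 -> R18
8.43.96.97: longest match 0.0.0.0/0 -> R24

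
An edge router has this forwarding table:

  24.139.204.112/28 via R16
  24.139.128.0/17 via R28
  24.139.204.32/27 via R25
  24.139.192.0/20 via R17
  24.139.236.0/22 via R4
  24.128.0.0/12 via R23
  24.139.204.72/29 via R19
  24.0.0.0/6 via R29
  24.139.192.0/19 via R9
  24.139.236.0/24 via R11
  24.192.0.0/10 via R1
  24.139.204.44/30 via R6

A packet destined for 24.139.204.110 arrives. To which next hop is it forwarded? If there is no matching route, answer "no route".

R17

Routes whose prefix contains 24.139.204.110:
  24.0.0.0/6 (24.0.0.0 - 27.255.255.255) -> R29
  24.128.0.0/12 (24.128.0.0 - 24.143.255.255) -> R23
  24.139.128.0/17 (24.139.128.0 - 24.139.255.255) -> R28
  24.139.192.0/19 (24.139.192.0 - 24.139.223.255) -> R9
  24.139.192.0/20 (24.139.192.0 - 24.139.207.255) -> R17
More-specific entries that do NOT match:
  24.139.204.44/30 (24.139.204.44 - 24.139.204.47) does not contain 24.139.204.110
  24.139.204.72/29 (24.139.204.72 - 24.139.204.79) does not contain 24.139.204.110
  24.139.204.112/28 (24.139.204.112 - 24.139.204.127) does not contain 24.139.204.110
  24.139.204.32/27 (24.139.204.32 - 24.139.204.63) does not contain 24.139.204.110
  24.139.236.0/24 (24.139.236.0 - 24.139.236.255) does not contain 24.139.204.110
  24.139.236.0/22 (24.139.236.0 - 24.139.239.255) does not contain 24.139.204.110
Longest matching prefix is /20 -> next hop R17.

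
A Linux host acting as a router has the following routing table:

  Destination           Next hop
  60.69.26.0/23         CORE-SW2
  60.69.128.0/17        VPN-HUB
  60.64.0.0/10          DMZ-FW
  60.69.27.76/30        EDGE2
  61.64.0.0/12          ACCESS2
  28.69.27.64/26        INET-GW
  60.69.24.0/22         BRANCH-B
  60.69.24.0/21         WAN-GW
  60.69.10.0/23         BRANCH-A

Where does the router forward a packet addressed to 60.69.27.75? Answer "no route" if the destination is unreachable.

CORE-SW2

Routes whose prefix contains 60.69.27.75:
  60.64.0.0/10 (60.64.0.0 - 60.127.255.255) -> DMZ-FW
  60.69.24.0/21 (60.69.24.0 - 60.69.31.255) -> WAN-GW
  60.69.24.0/22 (60.69.24.0 - 60.69.27.255) -> BRANCH-B
  60.69.26.0/23 (60.69.26.0 - 60.69.27.255) -> CORE-SW2
More-specific entries that do NOT match:
  60.69.27.76/30 (60.69.27.76 - 60.69.27.79) does not contain 60.69.27.75
  28.69.27.64/26 (28.69.27.64 - 28.69.27.127) does not contain 60.69.27.75
Longest matching prefix is /23 -> next hop CORE-SW2.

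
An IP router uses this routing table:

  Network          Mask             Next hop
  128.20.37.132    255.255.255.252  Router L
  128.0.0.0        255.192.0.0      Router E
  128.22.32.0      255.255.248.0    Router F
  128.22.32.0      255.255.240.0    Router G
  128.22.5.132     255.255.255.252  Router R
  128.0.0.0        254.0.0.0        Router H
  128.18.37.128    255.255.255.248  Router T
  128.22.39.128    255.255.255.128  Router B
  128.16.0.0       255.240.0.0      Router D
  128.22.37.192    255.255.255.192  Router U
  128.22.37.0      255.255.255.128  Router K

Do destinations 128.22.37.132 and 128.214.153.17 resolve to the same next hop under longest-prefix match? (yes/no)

no

128.22.37.132: longest match 128.22.32.0/21 -> Router F
128.214.153.17: longest match 128.0.0.0/7 -> Router H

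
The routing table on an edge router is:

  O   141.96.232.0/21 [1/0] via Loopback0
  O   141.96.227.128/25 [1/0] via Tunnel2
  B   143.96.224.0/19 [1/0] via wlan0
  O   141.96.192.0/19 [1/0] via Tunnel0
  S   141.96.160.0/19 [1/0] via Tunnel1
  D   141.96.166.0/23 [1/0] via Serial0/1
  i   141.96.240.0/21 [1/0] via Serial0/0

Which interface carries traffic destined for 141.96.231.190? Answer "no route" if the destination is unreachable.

No entry's prefix contains 141.96.231.190; there is no default route.

no route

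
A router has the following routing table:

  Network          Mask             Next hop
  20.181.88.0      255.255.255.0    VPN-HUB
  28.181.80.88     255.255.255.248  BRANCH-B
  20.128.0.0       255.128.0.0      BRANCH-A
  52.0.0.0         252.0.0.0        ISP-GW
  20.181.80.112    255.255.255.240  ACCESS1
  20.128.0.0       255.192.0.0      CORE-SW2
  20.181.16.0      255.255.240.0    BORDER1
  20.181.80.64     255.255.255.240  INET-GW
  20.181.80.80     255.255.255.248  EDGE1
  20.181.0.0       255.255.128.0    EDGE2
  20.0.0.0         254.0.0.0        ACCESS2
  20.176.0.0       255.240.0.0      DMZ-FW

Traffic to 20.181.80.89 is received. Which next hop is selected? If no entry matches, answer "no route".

Routes whose prefix contains 20.181.80.89:
  20.0.0.0/7 (20.0.0.0 - 21.255.255.255) -> ACCESS2
  20.128.0.0/9 (20.128.0.0 - 20.255.255.255) -> BRANCH-A
  20.128.0.0/10 (20.128.0.0 - 20.191.255.255) -> CORE-SW2
  20.176.0.0/12 (20.176.0.0 - 20.191.255.255) -> DMZ-FW
  20.181.0.0/17 (20.181.0.0 - 20.181.127.255) -> EDGE2
More-specific entries that do NOT match:
  28.181.80.88/29 (28.181.80.88 - 28.181.80.95) does not contain 20.181.80.89
  20.181.80.80/29 (20.181.80.80 - 20.181.80.87) does not contain 20.181.80.89
  20.181.80.112/28 (20.181.80.112 - 20.181.80.127) does not contain 20.181.80.89
  20.181.80.64/28 (20.181.80.64 - 20.181.80.79) does not contain 20.181.80.89
  20.181.88.0/24 (20.181.88.0 - 20.181.88.255) does not contain 20.181.80.89
  20.181.16.0/20 (20.181.16.0 - 20.181.31.255) does not contain 20.181.80.89
Longest matching prefix is /17 -> next hop EDGE2.

EDGE2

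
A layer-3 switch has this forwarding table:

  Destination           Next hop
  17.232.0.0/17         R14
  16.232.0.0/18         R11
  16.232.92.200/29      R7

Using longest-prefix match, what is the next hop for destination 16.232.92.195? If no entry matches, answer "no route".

no route

No entry's prefix contains 16.232.92.195; there is no default route.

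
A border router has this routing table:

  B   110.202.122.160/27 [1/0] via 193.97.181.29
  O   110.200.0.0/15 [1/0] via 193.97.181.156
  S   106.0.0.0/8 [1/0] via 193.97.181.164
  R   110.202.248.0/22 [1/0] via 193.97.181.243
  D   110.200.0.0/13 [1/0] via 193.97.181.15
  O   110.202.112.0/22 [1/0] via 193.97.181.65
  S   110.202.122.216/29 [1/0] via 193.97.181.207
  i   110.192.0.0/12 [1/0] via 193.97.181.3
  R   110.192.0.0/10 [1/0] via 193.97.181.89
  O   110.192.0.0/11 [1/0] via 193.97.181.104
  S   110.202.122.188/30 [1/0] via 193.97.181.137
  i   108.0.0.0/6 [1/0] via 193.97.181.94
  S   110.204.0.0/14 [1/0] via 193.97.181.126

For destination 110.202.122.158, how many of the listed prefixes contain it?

5

Prefixes containing 110.202.122.158:
  108.0.0.0/6 (108.0.0.0 - 111.255.255.255)
  110.192.0.0/10 (110.192.0.0 - 110.255.255.255)
  110.192.0.0/11 (110.192.0.0 - 110.223.255.255)
  110.192.0.0/12 (110.192.0.0 - 110.207.255.255)
  110.200.0.0/13 (110.200.0.0 - 110.207.255.255)
Total matching entries: 5.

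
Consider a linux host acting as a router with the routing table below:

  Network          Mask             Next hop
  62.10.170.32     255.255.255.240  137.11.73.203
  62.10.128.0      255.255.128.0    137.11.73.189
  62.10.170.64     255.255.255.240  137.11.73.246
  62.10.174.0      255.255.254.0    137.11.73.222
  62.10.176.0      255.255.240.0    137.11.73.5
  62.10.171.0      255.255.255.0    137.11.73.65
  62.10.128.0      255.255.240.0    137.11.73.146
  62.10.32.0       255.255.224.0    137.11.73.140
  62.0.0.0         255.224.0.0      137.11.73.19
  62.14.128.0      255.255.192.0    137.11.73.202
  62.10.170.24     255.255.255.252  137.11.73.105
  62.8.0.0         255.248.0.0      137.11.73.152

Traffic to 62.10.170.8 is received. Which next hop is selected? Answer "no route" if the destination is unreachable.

Routes whose prefix contains 62.10.170.8:
  62.0.0.0/11 (62.0.0.0 - 62.31.255.255) -> 137.11.73.19
  62.8.0.0/13 (62.8.0.0 - 62.15.255.255) -> 137.11.73.152
  62.10.128.0/17 (62.10.128.0 - 62.10.255.255) -> 137.11.73.189
More-specific entries that do NOT match:
  62.10.170.24/30 (62.10.170.24 - 62.10.170.27) does not contain 62.10.170.8
  62.10.170.32/28 (62.10.170.32 - 62.10.170.47) does not contain 62.10.170.8
  62.10.170.64/28 (62.10.170.64 - 62.10.170.79) does not contain 62.10.170.8
  62.10.171.0/24 (62.10.171.0 - 62.10.171.255) does not contain 62.10.170.8
  62.10.174.0/23 (62.10.174.0 - 62.10.175.255) does not contain 62.10.170.8
  62.10.176.0/20 (62.10.176.0 - 62.10.191.255) does not contain 62.10.170.8
  62.10.128.0/20 (62.10.128.0 - 62.10.143.255) does not contain 62.10.170.8
  62.10.32.0/19 (62.10.32.0 - 62.10.63.255) does not contain 62.10.170.8
  62.14.128.0/18 (62.14.128.0 - 62.14.191.255) does not contain 62.10.170.8
Longest matching prefix is /17 -> next hop 137.11.73.189.

137.11.73.189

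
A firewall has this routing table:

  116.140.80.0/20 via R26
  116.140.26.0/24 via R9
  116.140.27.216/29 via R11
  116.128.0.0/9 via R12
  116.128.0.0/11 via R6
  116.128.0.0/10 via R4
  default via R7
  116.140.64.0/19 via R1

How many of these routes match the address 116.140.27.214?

4

Prefixes containing 116.140.27.214:
  0.0.0.0/0 (default, matches everything)
  116.128.0.0/9 (116.128.0.0 - 116.255.255.255)
  116.128.0.0/10 (116.128.0.0 - 116.191.255.255)
  116.128.0.0/11 (116.128.0.0 - 116.159.255.255)
Total matching entries: 4.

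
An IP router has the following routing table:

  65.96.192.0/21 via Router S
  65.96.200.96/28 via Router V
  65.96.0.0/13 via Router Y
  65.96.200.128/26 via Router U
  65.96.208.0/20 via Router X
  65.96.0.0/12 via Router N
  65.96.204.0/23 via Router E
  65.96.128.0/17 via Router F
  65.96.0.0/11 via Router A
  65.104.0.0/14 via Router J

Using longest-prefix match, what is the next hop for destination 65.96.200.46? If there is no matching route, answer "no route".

Router F

Routes whose prefix contains 65.96.200.46:
  65.96.0.0/11 (65.96.0.0 - 65.127.255.255) -> Router A
  65.96.0.0/12 (65.96.0.0 - 65.111.255.255) -> Router N
  65.96.0.0/13 (65.96.0.0 - 65.103.255.255) -> Router Y
  65.96.128.0/17 (65.96.128.0 - 65.96.255.255) -> Router F
More-specific entries that do NOT match:
  65.96.200.96/28 (65.96.200.96 - 65.96.200.111) does not contain 65.96.200.46
  65.96.200.128/26 (65.96.200.128 - 65.96.200.191) does not contain 65.96.200.46
  65.96.204.0/23 (65.96.204.0 - 65.96.205.255) does not contain 65.96.200.46
  65.96.192.0/21 (65.96.192.0 - 65.96.199.255) does not contain 65.96.200.46
  65.96.208.0/20 (65.96.208.0 - 65.96.223.255) does not contain 65.96.200.46
Longest matching prefix is /17 -> next hop Router F.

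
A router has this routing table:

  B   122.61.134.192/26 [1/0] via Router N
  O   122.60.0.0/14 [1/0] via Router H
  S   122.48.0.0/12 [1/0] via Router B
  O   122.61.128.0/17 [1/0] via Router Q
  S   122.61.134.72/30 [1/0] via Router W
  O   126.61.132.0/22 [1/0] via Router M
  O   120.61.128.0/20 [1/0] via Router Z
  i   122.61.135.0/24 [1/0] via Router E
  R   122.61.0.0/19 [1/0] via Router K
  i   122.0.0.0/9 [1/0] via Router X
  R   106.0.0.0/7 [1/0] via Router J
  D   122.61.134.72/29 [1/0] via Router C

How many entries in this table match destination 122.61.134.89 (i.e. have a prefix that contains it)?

Prefixes containing 122.61.134.89:
  122.0.0.0/9 (122.0.0.0 - 122.127.255.255)
  122.48.0.0/12 (122.48.0.0 - 122.63.255.255)
  122.60.0.0/14 (122.60.0.0 - 122.63.255.255)
  122.61.128.0/17 (122.61.128.0 - 122.61.255.255)
Total matching entries: 4.

4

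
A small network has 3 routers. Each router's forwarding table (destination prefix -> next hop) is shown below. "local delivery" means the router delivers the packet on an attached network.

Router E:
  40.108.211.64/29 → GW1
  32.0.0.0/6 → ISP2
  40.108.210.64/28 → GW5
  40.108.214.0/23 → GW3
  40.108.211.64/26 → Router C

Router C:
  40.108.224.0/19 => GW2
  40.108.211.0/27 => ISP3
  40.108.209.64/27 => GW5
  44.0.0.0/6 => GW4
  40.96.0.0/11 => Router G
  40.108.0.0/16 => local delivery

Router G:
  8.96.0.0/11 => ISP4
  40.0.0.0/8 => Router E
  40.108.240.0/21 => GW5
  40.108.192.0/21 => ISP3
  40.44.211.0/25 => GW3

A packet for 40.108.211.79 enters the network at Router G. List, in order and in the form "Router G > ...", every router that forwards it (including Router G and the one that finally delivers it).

Router G > Router E > Router C

At Router G: longest match for 40.108.211.79 is 40.0.0.0/8 -> Router E
At Router E: longest match for 40.108.211.79 is 40.108.211.64/26 -> Router C
At Router C: longest match for 40.108.211.79 is 40.108.0.0/16 -> local delivery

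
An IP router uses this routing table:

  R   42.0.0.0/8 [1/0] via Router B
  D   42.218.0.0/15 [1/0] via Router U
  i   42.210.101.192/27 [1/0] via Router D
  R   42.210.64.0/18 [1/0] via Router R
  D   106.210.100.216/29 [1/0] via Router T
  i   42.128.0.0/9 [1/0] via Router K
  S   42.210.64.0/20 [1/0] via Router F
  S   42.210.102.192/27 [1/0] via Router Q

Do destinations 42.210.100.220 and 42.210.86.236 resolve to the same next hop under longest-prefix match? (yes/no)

42.210.100.220: longest match 42.210.64.0/18 -> Router R
42.210.86.236: longest match 42.210.64.0/18 -> Router R

yes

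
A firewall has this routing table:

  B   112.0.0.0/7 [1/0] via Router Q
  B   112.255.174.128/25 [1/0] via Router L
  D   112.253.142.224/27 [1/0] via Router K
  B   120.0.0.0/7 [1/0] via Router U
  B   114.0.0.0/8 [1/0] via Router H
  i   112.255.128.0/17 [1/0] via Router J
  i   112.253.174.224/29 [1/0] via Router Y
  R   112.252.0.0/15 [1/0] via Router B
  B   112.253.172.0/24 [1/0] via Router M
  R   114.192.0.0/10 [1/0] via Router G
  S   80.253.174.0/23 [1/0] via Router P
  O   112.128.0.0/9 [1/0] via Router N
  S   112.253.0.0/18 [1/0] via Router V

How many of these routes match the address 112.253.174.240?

Prefixes containing 112.253.174.240:
  112.0.0.0/7 (112.0.0.0 - 113.255.255.255)
  112.128.0.0/9 (112.128.0.0 - 112.255.255.255)
  112.252.0.0/15 (112.252.0.0 - 112.253.255.255)
Total matching entries: 3.

3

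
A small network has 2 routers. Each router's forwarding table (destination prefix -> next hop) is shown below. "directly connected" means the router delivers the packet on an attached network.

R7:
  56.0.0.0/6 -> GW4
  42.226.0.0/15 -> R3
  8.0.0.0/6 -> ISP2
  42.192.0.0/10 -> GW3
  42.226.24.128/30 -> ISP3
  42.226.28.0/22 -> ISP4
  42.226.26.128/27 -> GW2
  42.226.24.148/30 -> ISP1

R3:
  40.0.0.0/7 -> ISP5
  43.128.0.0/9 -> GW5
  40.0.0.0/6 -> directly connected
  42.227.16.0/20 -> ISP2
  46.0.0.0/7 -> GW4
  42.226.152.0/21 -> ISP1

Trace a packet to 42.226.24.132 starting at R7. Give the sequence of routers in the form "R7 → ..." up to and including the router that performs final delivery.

At R7: longest match for 42.226.24.132 is 42.226.0.0/15 -> R3
At R3: longest match for 42.226.24.132 is 40.0.0.0/6 -> directly connected

R7 → R3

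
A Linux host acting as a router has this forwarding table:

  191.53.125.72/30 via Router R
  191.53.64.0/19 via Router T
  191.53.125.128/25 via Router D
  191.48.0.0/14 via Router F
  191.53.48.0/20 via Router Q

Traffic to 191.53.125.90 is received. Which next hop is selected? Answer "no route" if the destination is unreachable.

no route

No entry's prefix contains 191.53.125.90; there is no default route.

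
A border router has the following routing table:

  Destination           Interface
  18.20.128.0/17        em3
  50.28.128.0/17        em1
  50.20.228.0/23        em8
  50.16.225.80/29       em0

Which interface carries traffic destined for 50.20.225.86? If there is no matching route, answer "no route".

no route

No entry's prefix contains 50.20.225.86; there is no default route.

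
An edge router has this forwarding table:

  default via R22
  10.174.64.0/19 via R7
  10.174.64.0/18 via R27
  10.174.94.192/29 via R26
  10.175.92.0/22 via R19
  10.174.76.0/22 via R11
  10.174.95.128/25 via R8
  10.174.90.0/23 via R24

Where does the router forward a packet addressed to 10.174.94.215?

R7

Routes whose prefix contains 10.174.94.215:
  0.0.0.0/0 (default, matches everything) -> R22
  10.174.64.0/18 (10.174.64.0 - 10.174.127.255) -> R27
  10.174.64.0/19 (10.174.64.0 - 10.174.95.255) -> R7
More-specific entries that do NOT match:
  10.174.94.192/29 (10.174.94.192 - 10.174.94.199) does not contain 10.174.94.215
  10.174.95.128/25 (10.174.95.128 - 10.174.95.255) does not contain 10.174.94.215
  10.174.90.0/23 (10.174.90.0 - 10.174.91.255) does not contain 10.174.94.215
  10.175.92.0/22 (10.175.92.0 - 10.175.95.255) does not contain 10.174.94.215
  10.174.76.0/22 (10.174.76.0 - 10.174.79.255) does not contain 10.174.94.215
Longest matching prefix is /19 -> next hop R7.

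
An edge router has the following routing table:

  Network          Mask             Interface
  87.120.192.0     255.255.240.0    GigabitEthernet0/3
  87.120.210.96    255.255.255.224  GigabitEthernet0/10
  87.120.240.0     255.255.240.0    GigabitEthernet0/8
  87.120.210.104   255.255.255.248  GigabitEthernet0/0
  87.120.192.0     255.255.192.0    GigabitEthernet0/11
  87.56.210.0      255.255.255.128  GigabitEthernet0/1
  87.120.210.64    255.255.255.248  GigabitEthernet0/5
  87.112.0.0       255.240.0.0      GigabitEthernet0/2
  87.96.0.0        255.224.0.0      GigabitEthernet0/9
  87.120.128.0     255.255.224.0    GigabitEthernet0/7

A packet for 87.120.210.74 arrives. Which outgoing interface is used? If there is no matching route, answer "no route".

GigabitEthernet0/11

Routes whose prefix contains 87.120.210.74:
  87.96.0.0/11 (87.96.0.0 - 87.127.255.255) -> GigabitEthernet0/9
  87.112.0.0/12 (87.112.0.0 - 87.127.255.255) -> GigabitEthernet0/2
  87.120.192.0/18 (87.120.192.0 - 87.120.255.255) -> GigabitEthernet0/11
More-specific entries that do NOT match:
  87.120.210.104/29 (87.120.210.104 - 87.120.210.111) does not contain 87.120.210.74
  87.120.210.64/29 (87.120.210.64 - 87.120.210.71) does not contain 87.120.210.74
  87.120.210.96/27 (87.120.210.96 - 87.120.210.127) does not contain 87.120.210.74
  87.56.210.0/25 (87.56.210.0 - 87.56.210.127) does not contain 87.120.210.74
  87.120.192.0/20 (87.120.192.0 - 87.120.207.255) does not contain 87.120.210.74
  87.120.240.0/20 (87.120.240.0 - 87.120.255.255) does not contain 87.120.210.74
  87.120.128.0/19 (87.120.128.0 - 87.120.159.255) does not contain 87.120.210.74
Longest matching prefix is /18 -> interface GigabitEthernet0/11.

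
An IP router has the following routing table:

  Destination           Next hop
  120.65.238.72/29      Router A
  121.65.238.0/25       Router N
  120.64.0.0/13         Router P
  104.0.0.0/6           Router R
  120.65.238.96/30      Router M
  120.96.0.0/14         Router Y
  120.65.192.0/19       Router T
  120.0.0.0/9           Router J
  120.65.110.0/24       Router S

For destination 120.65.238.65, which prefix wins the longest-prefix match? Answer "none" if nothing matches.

120.64.0.0/13

Entries matching 120.65.238.65:
  120.0.0.0/9 (120.0.0.0 - 120.127.255.255)
  120.64.0.0/13 (120.64.0.0 - 120.71.255.255)
Most specific is 120.64.0.0/13.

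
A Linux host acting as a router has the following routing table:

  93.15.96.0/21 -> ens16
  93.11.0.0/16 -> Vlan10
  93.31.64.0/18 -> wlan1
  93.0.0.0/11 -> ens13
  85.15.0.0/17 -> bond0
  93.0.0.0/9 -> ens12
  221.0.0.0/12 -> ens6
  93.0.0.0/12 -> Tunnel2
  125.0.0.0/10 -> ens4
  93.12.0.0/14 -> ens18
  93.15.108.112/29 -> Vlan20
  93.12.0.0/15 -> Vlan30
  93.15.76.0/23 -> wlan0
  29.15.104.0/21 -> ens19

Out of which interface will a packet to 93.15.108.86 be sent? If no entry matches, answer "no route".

Routes whose prefix contains 93.15.108.86:
  93.0.0.0/9 (93.0.0.0 - 93.127.255.255) -> ens12
  93.0.0.0/11 (93.0.0.0 - 93.31.255.255) -> ens13
  93.0.0.0/12 (93.0.0.0 - 93.15.255.255) -> Tunnel2
  93.12.0.0/14 (93.12.0.0 - 93.15.255.255) -> ens18
More-specific entries that do NOT match:
  93.15.108.112/29 (93.15.108.112 - 93.15.108.119) does not contain 93.15.108.86
  93.15.76.0/23 (93.15.76.0 - 93.15.77.255) does not contain 93.15.108.86
  93.15.96.0/21 (93.15.96.0 - 93.15.103.255) does not contain 93.15.108.86
  29.15.104.0/21 (29.15.104.0 - 29.15.111.255) does not contain 93.15.108.86
  93.31.64.0/18 (93.31.64.0 - 93.31.127.255) does not contain 93.15.108.86
  85.15.0.0/17 (85.15.0.0 - 85.15.127.255) does not contain 93.15.108.86
  93.11.0.0/16 (93.11.0.0 - 93.11.255.255) does not contain 93.15.108.86
  93.12.0.0/15 (93.12.0.0 - 93.13.255.255) does not contain 93.15.108.86
Longest matching prefix is /14 -> interface ens18.

ens18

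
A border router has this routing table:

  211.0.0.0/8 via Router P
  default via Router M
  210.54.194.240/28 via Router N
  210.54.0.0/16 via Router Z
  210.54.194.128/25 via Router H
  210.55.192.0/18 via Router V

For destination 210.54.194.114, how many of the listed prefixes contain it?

2

Prefixes containing 210.54.194.114:
  0.0.0.0/0 (default, matches everything)
  210.54.0.0/16 (210.54.0.0 - 210.54.255.255)
Total matching entries: 2.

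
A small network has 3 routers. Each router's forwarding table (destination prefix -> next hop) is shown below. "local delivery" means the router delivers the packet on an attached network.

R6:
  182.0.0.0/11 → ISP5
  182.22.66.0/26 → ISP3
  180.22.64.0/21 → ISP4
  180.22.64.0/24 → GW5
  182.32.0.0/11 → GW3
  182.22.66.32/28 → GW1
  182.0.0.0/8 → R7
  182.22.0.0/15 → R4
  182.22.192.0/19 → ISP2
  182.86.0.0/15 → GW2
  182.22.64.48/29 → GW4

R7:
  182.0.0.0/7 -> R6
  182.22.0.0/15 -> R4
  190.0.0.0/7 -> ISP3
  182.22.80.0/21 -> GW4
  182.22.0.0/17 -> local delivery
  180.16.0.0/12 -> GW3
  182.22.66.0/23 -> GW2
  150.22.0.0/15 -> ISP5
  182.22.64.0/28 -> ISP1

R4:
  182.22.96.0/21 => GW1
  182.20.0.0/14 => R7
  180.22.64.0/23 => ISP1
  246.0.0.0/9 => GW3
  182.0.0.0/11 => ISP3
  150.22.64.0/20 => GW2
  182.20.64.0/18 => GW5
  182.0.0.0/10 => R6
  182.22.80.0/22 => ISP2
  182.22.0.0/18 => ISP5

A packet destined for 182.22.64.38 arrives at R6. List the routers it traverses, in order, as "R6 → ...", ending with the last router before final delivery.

At R6: longest match for 182.22.64.38 is 182.22.0.0/15 -> R4
At R4: longest match for 182.22.64.38 is 182.20.0.0/14 -> R7
At R7: longest match for 182.22.64.38 is 182.22.0.0/17 -> local delivery

R6 → R4 → R7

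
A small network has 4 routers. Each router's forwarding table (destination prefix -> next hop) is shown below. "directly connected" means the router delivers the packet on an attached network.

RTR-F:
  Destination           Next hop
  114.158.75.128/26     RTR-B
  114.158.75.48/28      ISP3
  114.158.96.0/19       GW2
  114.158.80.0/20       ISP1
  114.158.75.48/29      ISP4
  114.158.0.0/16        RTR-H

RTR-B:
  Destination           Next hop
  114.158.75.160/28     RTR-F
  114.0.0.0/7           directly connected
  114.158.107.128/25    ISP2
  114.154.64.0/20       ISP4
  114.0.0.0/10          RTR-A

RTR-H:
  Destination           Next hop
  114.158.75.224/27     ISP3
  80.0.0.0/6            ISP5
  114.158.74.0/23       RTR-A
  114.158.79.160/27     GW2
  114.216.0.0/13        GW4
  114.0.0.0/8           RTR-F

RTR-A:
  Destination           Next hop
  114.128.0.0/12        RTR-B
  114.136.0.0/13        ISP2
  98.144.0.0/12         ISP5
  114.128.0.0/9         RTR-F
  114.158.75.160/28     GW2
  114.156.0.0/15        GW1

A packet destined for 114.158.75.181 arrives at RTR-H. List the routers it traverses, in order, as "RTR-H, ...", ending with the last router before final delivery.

RTR-H, RTR-A, RTR-F, RTR-B

At RTR-H: longest match for 114.158.75.181 is 114.158.74.0/23 -> RTR-A
At RTR-A: longest match for 114.158.75.181 is 114.128.0.0/9 -> RTR-F
At RTR-F: longest match for 114.158.75.181 is 114.158.75.128/26 -> RTR-B
At RTR-B: longest match for 114.158.75.181 is 114.0.0.0/7 -> directly connected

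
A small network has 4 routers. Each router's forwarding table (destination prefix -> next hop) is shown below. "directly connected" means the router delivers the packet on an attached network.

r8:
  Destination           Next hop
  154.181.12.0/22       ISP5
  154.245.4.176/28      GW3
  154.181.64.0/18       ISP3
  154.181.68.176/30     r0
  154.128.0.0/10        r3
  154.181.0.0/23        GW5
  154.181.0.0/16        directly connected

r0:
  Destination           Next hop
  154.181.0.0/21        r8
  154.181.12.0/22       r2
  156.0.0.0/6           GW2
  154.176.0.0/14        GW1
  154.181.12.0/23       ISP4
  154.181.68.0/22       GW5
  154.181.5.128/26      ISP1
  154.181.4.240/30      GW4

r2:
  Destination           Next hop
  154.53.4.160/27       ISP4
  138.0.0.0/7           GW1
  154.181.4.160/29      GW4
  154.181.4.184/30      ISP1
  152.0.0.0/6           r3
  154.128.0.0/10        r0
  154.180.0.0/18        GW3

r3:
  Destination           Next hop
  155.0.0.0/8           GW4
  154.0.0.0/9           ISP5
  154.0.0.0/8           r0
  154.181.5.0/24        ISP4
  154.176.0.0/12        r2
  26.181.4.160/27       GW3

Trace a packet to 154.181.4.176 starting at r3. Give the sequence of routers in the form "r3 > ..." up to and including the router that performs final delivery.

r3 > r2 > r0 > r8

At r3: longest match for 154.181.4.176 is 154.176.0.0/12 -> r2
At r2: longest match for 154.181.4.176 is 154.128.0.0/10 -> r0
At r0: longest match for 154.181.4.176 is 154.181.0.0/21 -> r8
At r8: longest match for 154.181.4.176 is 154.181.0.0/16 -> directly connected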